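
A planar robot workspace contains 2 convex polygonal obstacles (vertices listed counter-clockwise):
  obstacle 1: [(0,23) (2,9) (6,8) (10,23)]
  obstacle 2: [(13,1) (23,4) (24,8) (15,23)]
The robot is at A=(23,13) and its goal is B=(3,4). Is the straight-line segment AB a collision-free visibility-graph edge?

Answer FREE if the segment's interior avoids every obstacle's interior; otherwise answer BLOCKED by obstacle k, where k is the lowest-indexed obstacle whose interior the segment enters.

Obstacle 1 [(0,23) (2,9) (6,8) (10,23)]:
  edge (0,23)–(2,9): clear
  edge (2,9)–(6,8): clear
  edge (6,8)–(10,23): clear
  edge (10,23)–(0,23): clear
  midpoint (13,17/2) outside
  → clear
Obstacle 2 [(13,1) (23,4) (24,8) (15,23)]:
  edge (13,1)–(23,4): clear
  edge (23,4)–(24,8): clear
  edge (24,8)–(15,23): crosses AB
  edge (15,23)–(13,1): crosses AB
  → BLOCKED

BLOCKED by obstacle 2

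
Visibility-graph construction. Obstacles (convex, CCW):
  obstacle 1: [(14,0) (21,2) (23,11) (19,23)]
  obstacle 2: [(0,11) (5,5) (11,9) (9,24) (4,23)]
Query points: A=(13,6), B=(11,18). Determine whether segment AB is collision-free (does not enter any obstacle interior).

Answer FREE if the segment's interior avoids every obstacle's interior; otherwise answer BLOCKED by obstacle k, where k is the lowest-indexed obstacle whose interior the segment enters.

Obstacle 1 [(14,0) (21,2) (23,11) (19,23)]:
  edge (14,0)–(21,2): clear
  edge (21,2)–(23,11): clear
  edge (23,11)–(19,23): clear
  edge (19,23)–(14,0): clear
  midpoint (12,12) outside
  → clear
Obstacle 2 [(0,11) (5,5) (11,9) (9,24) (4,23)]:
  edge (0,11)–(5,5): clear
  edge (5,5)–(11,9): clear
  edge (11,9)–(9,24): clear
  edge (9,24)–(4,23): clear
  edge (4,23)–(0,11): clear
  midpoint (12,12) outside
  → clear

FREE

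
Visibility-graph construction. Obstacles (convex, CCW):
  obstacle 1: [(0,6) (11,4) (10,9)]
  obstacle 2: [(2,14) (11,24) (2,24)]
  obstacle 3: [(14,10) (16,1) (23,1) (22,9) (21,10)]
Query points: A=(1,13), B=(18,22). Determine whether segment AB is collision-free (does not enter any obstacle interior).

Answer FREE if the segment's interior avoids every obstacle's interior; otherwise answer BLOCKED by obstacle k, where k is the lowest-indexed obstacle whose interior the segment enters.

Obstacle 1 [(0,6) (11,4) (10,9)]:
  edge (0,6)–(11,4): clear
  edge (11,4)–(10,9): clear
  edge (10,9)–(0,6): clear
  midpoint (19/2,35/2) outside
  → clear
Obstacle 2 [(2,14) (11,24) (2,24)]:
  edge (2,14)–(11,24): clear
  edge (11,24)–(2,24): clear
  edge (2,24)–(2,14): clear
  midpoint (19/2,35/2) outside
  → clear
Obstacle 3 [(14,10) (16,1) (23,1) (22,9) (21,10)]:
  edge (14,10)–(16,1): clear
  edge (16,1)–(23,1): clear
  edge (23,1)–(22,9): clear
  edge (22,9)–(21,10): clear
  edge (21,10)–(14,10): clear
  midpoint (19/2,35/2) outside
  → clear

FREE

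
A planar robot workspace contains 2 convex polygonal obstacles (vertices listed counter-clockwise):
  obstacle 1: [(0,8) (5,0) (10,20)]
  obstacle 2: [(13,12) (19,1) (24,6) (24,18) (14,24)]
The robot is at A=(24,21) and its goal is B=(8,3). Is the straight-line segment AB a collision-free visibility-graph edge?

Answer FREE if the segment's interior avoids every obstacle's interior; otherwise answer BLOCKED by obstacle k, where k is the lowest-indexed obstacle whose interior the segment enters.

BLOCKED by obstacle 2

Obstacle 1 [(0,8) (5,0) (10,20)]:
  edge (0,8)–(5,0): clear
  edge (5,0)–(10,20): clear
  edge (10,20)–(0,8): clear
  midpoint (16,12) outside
  → clear
Obstacle 2 [(13,12) (19,1) (24,6) (24,18) (14,24)]:
  edge (13,12)–(19,1): crosses AB
  edge (19,1)–(24,6): clear
  edge (24,6)–(24,18): clear
  edge (24,18)–(14,24): crosses AB
  edge (14,24)–(13,12): clear
  → BLOCKED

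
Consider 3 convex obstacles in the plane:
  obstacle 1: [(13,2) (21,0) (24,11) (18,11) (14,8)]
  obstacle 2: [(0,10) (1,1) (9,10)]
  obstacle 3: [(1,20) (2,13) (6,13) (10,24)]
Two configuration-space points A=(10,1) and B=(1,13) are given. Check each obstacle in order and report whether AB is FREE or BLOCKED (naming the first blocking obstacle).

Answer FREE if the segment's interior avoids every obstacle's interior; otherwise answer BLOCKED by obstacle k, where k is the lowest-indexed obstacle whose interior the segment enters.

Obstacle 1 [(13,2) (21,0) (24,11) (18,11) (14,8)]:
  edge (13,2)–(21,0): clear
  edge (21,0)–(24,11): clear
  edge (24,11)–(18,11): clear
  edge (18,11)–(14,8): clear
  edge (14,8)–(13,2): clear
  midpoint (11/2,7) outside
  → clear
Obstacle 2 [(0,10) (1,1) (9,10)]:
  edge (0,10)–(1,1): clear
  edge (1,1)–(9,10): crosses AB
  edge (9,10)–(0,10): crosses AB
  → BLOCKED
Obstacle 3 [(1,20) (2,13) (6,13) (10,24)]:
  edge (1,20)–(2,13): clear
  edge (2,13)–(6,13): clear
  edge (6,13)–(10,24): clear
  edge (10,24)–(1,20): clear
  midpoint (11/2,7) outside
  → clear

BLOCKED by obstacle 2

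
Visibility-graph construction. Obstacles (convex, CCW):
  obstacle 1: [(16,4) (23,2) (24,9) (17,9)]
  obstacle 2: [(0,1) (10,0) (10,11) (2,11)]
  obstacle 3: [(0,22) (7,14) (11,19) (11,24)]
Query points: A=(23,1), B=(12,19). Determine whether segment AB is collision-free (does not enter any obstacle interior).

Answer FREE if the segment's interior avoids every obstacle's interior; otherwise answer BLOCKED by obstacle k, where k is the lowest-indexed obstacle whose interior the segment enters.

BLOCKED by obstacle 1

Obstacle 1 [(16,4) (23,2) (24,9) (17,9)]:
  edge (16,4)–(23,2): crosses AB
  edge (23,2)–(24,9): clear
  edge (24,9)–(17,9): crosses AB
  edge (17,9)–(16,4): clear
  → BLOCKED
Obstacle 2 [(0,1) (10,0) (10,11) (2,11)]:
  edge (0,1)–(10,0): clear
  edge (10,0)–(10,11): clear
  edge (10,11)–(2,11): clear
  edge (2,11)–(0,1): clear
  midpoint (35/2,10) outside
  → clear
Obstacle 3 [(0,22) (7,14) (11,19) (11,24)]:
  edge (0,22)–(7,14): clear
  edge (7,14)–(11,19): clear
  edge (11,19)–(11,24): clear
  edge (11,24)–(0,22): clear
  midpoint (35/2,10) outside
  → clear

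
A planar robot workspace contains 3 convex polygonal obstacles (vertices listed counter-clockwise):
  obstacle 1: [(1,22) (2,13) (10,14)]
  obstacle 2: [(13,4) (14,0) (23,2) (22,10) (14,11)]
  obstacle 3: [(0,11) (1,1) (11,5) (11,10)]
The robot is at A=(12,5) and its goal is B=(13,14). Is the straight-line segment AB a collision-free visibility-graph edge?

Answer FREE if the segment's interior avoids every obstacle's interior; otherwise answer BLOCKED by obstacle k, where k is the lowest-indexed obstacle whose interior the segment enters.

Obstacle 1 [(1,22) (2,13) (10,14)]:
  edge (1,22)–(2,13): clear
  edge (2,13)–(10,14): clear
  edge (10,14)–(1,22): clear
  midpoint (25/2,19/2) outside
  → clear
Obstacle 2 [(13,4) (14,0) (23,2) (22,10) (14,11)]:
  edge (13,4)–(14,0): clear
  edge (14,0)–(23,2): clear
  edge (23,2)–(22,10): clear
  edge (22,10)–(14,11): clear
  edge (14,11)–(13,4): clear
  midpoint (25/2,19/2) outside
  → clear
Obstacle 3 [(0,11) (1,1) (11,5) (11,10)]:
  edge (0,11)–(1,1): clear
  edge (1,1)–(11,5): clear
  edge (11,5)–(11,10): clear
  edge (11,10)–(0,11): clear
  midpoint (25/2,19/2) outside
  → clear

FREE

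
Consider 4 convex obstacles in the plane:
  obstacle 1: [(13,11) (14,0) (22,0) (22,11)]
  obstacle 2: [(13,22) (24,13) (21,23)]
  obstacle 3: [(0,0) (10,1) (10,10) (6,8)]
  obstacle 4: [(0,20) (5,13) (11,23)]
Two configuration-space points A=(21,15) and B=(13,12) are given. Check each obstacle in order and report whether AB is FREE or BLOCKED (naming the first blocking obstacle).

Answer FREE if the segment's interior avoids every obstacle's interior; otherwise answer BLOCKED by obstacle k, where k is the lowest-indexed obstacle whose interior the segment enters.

Obstacle 1 [(13,11) (14,0) (22,0) (22,11)]:
  edge (13,11)–(14,0): clear
  edge (14,0)–(22,0): clear
  edge (22,0)–(22,11): clear
  edge (22,11)–(13,11): clear
  midpoint (17,27/2) outside
  → clear
Obstacle 2 [(13,22) (24,13) (21,23)]:
  edge (13,22)–(24,13): clear
  edge (24,13)–(21,23): clear
  edge (21,23)–(13,22): clear
  midpoint (17,27/2) outside
  → clear
Obstacle 3 [(0,0) (10,1) (10,10) (6,8)]:
  edge (0,0)–(10,1): clear
  edge (10,1)–(10,10): clear
  edge (10,10)–(6,8): clear
  edge (6,8)–(0,0): clear
  midpoint (17,27/2) outside
  → clear
Obstacle 4 [(0,20) (5,13) (11,23)]:
  edge (0,20)–(5,13): clear
  edge (5,13)–(11,23): clear
  edge (11,23)–(0,20): clear
  midpoint (17,27/2) outside
  → clear

FREE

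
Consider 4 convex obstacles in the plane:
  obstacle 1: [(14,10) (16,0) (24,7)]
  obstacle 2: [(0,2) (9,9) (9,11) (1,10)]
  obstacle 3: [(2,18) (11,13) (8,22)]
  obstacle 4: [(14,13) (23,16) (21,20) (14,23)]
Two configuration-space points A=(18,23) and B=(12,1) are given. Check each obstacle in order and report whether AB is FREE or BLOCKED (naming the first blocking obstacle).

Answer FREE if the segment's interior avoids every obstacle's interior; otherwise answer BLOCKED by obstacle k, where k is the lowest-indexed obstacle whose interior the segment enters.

Obstacle 1 [(14,10) (16,0) (24,7)]:
  edge (14,10)–(16,0): crosses AB
  edge (16,0)–(24,7): clear
  edge (24,7)–(14,10): crosses AB
  → BLOCKED
Obstacle 2 [(0,2) (9,9) (9,11) (1,10)]:
  edge (0,2)–(9,9): clear
  edge (9,9)–(9,11): clear
  edge (9,11)–(1,10): clear
  edge (1,10)–(0,2): clear
  midpoint (15,12) outside
  → clear
Obstacle 3 [(2,18) (11,13) (8,22)]:
  edge (2,18)–(11,13): clear
  edge (11,13)–(8,22): clear
  edge (8,22)–(2,18): clear
  midpoint (15,12) outside
  → clear
Obstacle 4 [(14,13) (23,16) (21,20) (14,23)]:
  edge (14,13)–(23,16): crosses AB
  edge (23,16)–(21,20): clear
  edge (21,20)–(14,23): crosses AB
  edge (14,23)–(14,13): clear
  → BLOCKED

BLOCKED by obstacle 1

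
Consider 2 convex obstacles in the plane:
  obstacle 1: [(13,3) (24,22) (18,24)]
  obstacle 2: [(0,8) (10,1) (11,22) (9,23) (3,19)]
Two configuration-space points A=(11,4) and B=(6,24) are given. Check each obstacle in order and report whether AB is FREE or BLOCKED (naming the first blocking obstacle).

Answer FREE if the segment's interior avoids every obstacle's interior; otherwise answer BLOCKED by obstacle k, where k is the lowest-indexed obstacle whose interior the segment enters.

BLOCKED by obstacle 2

Obstacle 1 [(13,3) (24,22) (18,24)]:
  edge (13,3)–(24,22): clear
  edge (24,22)–(18,24): clear
  edge (18,24)–(13,3): clear
  midpoint (17/2,14) outside
  → clear
Obstacle 2 [(0,8) (10,1) (11,22) (9,23) (3,19)]:
  edge (0,8)–(10,1): clear
  edge (10,1)–(11,22): crosses AB
  edge (11,22)–(9,23): clear
  edge (9,23)–(3,19): crosses AB
  edge (3,19)–(0,8): clear
  → BLOCKED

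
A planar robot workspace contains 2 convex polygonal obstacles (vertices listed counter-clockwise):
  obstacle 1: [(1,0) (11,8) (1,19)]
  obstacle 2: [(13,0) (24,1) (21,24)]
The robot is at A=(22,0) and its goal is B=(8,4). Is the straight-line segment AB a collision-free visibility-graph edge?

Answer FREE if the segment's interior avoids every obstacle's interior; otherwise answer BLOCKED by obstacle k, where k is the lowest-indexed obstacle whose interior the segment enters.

BLOCKED by obstacle 2

Obstacle 1 [(1,0) (11,8) (1,19)]:
  edge (1,0)–(11,8): clear
  edge (11,8)–(1,19): clear
  edge (1,19)–(1,0): clear
  midpoint (15,2) outside
  → clear
Obstacle 2 [(13,0) (24,1) (21,24)]:
  edge (13,0)–(24,1): crosses AB
  edge (24,1)–(21,24): clear
  edge (21,24)–(13,0): crosses AB
  → BLOCKED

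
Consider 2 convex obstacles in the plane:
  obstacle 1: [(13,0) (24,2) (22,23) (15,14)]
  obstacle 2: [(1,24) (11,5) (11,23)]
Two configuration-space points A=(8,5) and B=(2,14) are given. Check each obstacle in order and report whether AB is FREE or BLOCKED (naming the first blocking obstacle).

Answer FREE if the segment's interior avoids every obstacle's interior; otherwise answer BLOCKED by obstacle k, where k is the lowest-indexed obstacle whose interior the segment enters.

FREE

Obstacle 1 [(13,0) (24,2) (22,23) (15,14)]:
  edge (13,0)–(24,2): clear
  edge (24,2)–(22,23): clear
  edge (22,23)–(15,14): clear
  edge (15,14)–(13,0): clear
  midpoint (5,19/2) outside
  → clear
Obstacle 2 [(1,24) (11,5) (11,23)]:
  edge (1,24)–(11,5): clear
  edge (11,5)–(11,23): clear
  edge (11,23)–(1,24): clear
  midpoint (5,19/2) outside
  → clear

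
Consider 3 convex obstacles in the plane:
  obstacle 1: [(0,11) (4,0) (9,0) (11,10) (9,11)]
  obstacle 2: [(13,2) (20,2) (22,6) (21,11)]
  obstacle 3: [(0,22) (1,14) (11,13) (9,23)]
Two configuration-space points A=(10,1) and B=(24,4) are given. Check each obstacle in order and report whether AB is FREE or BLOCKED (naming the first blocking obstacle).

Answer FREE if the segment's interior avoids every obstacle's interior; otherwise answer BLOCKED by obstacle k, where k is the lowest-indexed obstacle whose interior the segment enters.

BLOCKED by obstacle 2

Obstacle 1 [(0,11) (4,0) (9,0) (11,10) (9,11)]:
  edge (0,11)–(4,0): clear
  edge (4,0)–(9,0): clear
  edge (9,0)–(11,10): clear
  edge (11,10)–(9,11): clear
  edge (9,11)–(0,11): clear
  midpoint (17,5/2) outside
  → clear
Obstacle 2 [(13,2) (20,2) (22,6) (21,11)]:
  edge (13,2)–(20,2): crosses AB
  edge (20,2)–(22,6): crosses AB
  edge (22,6)–(21,11): clear
  edge (21,11)–(13,2): clear
  → BLOCKED
Obstacle 3 [(0,22) (1,14) (11,13) (9,23)]:
  edge (0,22)–(1,14): clear
  edge (1,14)–(11,13): clear
  edge (11,13)–(9,23): clear
  edge (9,23)–(0,22): clear
  midpoint (17,5/2) outside
  → clear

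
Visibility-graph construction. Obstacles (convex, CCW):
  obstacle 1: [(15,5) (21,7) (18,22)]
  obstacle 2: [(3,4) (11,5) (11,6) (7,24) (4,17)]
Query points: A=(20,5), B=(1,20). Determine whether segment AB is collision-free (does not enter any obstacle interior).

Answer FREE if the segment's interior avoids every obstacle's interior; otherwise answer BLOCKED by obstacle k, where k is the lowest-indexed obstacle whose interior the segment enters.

Obstacle 1 [(15,5) (21,7) (18,22)]:
  edge (15,5)–(21,7): crosses AB
  edge (21,7)–(18,22): clear
  edge (18,22)–(15,5): crosses AB
  → BLOCKED
Obstacle 2 [(3,4) (11,5) (11,6) (7,24) (4,17)]:
  edge (3,4)–(11,5): clear
  edge (11,5)–(11,6): clear
  edge (11,6)–(7,24): crosses AB
  edge (7,24)–(4,17): crosses AB
  edge (4,17)–(3,4): clear
  → BLOCKED

BLOCKED by obstacle 1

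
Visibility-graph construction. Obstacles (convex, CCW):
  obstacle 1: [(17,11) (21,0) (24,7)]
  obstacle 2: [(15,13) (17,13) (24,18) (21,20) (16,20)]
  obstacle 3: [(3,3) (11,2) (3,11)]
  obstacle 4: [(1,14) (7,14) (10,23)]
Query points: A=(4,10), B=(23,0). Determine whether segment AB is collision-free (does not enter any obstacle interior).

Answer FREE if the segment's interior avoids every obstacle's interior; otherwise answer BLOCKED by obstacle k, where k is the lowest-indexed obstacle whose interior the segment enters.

Obstacle 1 [(17,11) (21,0) (24,7)]:
  edge (17,11)–(21,0): crosses AB
  edge (21,0)–(24,7): crosses AB
  edge (24,7)–(17,11): clear
  → BLOCKED
Obstacle 2 [(15,13) (17,13) (24,18) (21,20) (16,20)]:
  edge (15,13)–(17,13): clear
  edge (17,13)–(24,18): clear
  edge (24,18)–(21,20): clear
  edge (21,20)–(16,20): clear
  edge (16,20)–(15,13): clear
  midpoint (27/2,5) outside
  → clear
Obstacle 3 [(3,3) (11,2) (3,11)]:
  edge (3,3)–(11,2): clear
  edge (11,2)–(3,11): clear
  edge (3,11)–(3,3): clear
  midpoint (27/2,5) outside
  → clear
Obstacle 4 [(1,14) (7,14) (10,23)]:
  edge (1,14)–(7,14): clear
  edge (7,14)–(10,23): clear
  edge (10,23)–(1,14): clear
  midpoint (27/2,5) outside
  → clear

BLOCKED by obstacle 1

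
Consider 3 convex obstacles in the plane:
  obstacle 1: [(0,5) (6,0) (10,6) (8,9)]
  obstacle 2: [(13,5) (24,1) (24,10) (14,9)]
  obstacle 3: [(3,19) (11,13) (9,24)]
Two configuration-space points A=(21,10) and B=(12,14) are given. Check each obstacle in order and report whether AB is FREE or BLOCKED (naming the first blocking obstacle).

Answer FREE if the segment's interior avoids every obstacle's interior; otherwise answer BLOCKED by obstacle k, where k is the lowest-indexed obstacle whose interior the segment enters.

FREE

Obstacle 1 [(0,5) (6,0) (10,6) (8,9)]:
  edge (0,5)–(6,0): clear
  edge (6,0)–(10,6): clear
  edge (10,6)–(8,9): clear
  edge (8,9)–(0,5): clear
  midpoint (33/2,12) outside
  → clear
Obstacle 2 [(13,5) (24,1) (24,10) (14,9)]:
  edge (13,5)–(24,1): clear
  edge (24,1)–(24,10): clear
  edge (24,10)–(14,9): clear
  edge (14,9)–(13,5): clear
  midpoint (33/2,12) outside
  → clear
Obstacle 3 [(3,19) (11,13) (9,24)]:
  edge (3,19)–(11,13): clear
  edge (11,13)–(9,24): clear
  edge (9,24)–(3,19): clear
  midpoint (33/2,12) outside
  → clear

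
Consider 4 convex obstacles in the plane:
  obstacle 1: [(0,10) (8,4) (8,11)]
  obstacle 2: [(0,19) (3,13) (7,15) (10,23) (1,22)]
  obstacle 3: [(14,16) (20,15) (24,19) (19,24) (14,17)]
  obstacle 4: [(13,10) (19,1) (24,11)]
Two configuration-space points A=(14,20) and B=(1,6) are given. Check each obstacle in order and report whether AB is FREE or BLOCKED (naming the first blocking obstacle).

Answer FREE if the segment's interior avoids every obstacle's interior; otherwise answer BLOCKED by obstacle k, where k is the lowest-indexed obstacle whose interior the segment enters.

Obstacle 1 [(0,10) (8,4) (8,11)]:
  edge (0,10)–(8,4): crosses AB
  edge (8,4)–(8,11): clear
  edge (8,11)–(0,10): crosses AB
  → BLOCKED
Obstacle 2 [(0,19) (3,13) (7,15) (10,23) (1,22)]:
  edge (0,19)–(3,13): clear
  edge (3,13)–(7,15): clear
  edge (7,15)–(10,23): clear
  edge (10,23)–(1,22): clear
  edge (1,22)–(0,19): clear
  midpoint (15/2,13) outside
  → clear
Obstacle 3 [(14,16) (20,15) (24,19) (19,24) (14,17)]:
  edge (14,16)–(20,15): clear
  edge (20,15)–(24,19): clear
  edge (24,19)–(19,24): clear
  edge (19,24)–(14,17): clear
  edge (14,17)–(14,16): clear
  midpoint (15/2,13) outside
  → clear
Obstacle 4 [(13,10) (19,1) (24,11)]:
  edge (13,10)–(19,1): clear
  edge (19,1)–(24,11): clear
  edge (24,11)–(13,10): clear
  midpoint (15/2,13) outside
  → clear

BLOCKED by obstacle 1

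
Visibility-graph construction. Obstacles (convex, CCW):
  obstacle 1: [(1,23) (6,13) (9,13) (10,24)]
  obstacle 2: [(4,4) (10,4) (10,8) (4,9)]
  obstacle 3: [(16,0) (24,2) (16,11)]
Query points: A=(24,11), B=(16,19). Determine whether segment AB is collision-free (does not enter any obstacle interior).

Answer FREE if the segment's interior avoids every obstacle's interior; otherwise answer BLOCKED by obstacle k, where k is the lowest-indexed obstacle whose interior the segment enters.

Obstacle 1 [(1,23) (6,13) (9,13) (10,24)]:
  edge (1,23)–(6,13): clear
  edge (6,13)–(9,13): clear
  edge (9,13)–(10,24): clear
  edge (10,24)–(1,23): clear
  midpoint (20,15) outside
  → clear
Obstacle 2 [(4,4) (10,4) (10,8) (4,9)]:
  edge (4,4)–(10,4): clear
  edge (10,4)–(10,8): clear
  edge (10,8)–(4,9): clear
  edge (4,9)–(4,4): clear
  midpoint (20,15) outside
  → clear
Obstacle 3 [(16,0) (24,2) (16,11)]:
  edge (16,0)–(24,2): clear
  edge (24,2)–(16,11): clear
  edge (16,11)–(16,0): clear
  midpoint (20,15) outside
  → clear

FREE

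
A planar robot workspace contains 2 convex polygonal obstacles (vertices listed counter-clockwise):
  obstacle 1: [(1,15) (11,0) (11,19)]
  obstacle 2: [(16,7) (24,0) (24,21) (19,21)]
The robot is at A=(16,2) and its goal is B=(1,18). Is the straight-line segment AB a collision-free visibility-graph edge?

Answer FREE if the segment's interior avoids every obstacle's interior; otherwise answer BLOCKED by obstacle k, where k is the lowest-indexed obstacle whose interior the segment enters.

Obstacle 1 [(1,15) (11,0) (11,19)]:
  edge (1,15)–(11,0): clear
  edge (11,0)–(11,19): crosses AB
  edge (11,19)–(1,15): crosses AB
  → BLOCKED
Obstacle 2 [(16,7) (24,0) (24,21) (19,21)]:
  edge (16,7)–(24,0): clear
  edge (24,0)–(24,21): clear
  edge (24,21)–(19,21): clear
  edge (19,21)–(16,7): clear
  midpoint (17/2,10) outside
  → clear

BLOCKED by obstacle 1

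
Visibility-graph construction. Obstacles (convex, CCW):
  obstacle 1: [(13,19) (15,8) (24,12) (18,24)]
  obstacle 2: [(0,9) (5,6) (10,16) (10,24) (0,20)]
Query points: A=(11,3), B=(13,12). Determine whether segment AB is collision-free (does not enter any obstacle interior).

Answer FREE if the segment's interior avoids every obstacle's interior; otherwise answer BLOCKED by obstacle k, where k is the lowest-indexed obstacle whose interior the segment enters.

Obstacle 1 [(13,19) (15,8) (24,12) (18,24)]:
  edge (13,19)–(15,8): clear
  edge (15,8)–(24,12): clear
  edge (24,12)–(18,24): clear
  edge (18,24)–(13,19): clear
  midpoint (12,15/2) outside
  → clear
Obstacle 2 [(0,9) (5,6) (10,16) (10,24) (0,20)]:
  edge (0,9)–(5,6): clear
  edge (5,6)–(10,16): clear
  edge (10,16)–(10,24): clear
  edge (10,24)–(0,20): clear
  edge (0,20)–(0,9): clear
  midpoint (12,15/2) outside
  → clear

FREE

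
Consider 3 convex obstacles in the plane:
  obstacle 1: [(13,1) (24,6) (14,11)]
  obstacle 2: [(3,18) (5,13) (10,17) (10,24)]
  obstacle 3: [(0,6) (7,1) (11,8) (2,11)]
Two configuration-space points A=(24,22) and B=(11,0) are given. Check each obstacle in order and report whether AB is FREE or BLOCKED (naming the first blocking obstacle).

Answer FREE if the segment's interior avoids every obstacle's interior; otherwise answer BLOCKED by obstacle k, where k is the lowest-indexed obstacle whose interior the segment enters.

BLOCKED by obstacle 1

Obstacle 1 [(13,1) (24,6) (14,11)]:
  edge (13,1)–(24,6): clear
  edge (24,6)–(14,11): crosses AB
  edge (14,11)–(13,1): crosses AB
  → BLOCKED
Obstacle 2 [(3,18) (5,13) (10,17) (10,24)]:
  edge (3,18)–(5,13): clear
  edge (5,13)–(10,17): clear
  edge (10,17)–(10,24): clear
  edge (10,24)–(3,18): clear
  midpoint (35/2,11) outside
  → clear
Obstacle 3 [(0,6) (7,1) (11,8) (2,11)]:
  edge (0,6)–(7,1): clear
  edge (7,1)–(11,8): clear
  edge (11,8)–(2,11): clear
  edge (2,11)–(0,6): clear
  midpoint (35/2,11) outside
  → clear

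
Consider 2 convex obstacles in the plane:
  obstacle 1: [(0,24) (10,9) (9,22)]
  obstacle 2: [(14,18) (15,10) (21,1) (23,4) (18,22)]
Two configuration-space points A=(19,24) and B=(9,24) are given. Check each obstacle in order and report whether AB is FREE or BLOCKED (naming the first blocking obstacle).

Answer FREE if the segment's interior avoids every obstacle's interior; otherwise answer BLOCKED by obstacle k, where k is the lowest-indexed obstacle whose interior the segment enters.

Obstacle 1 [(0,24) (10,9) (9,22)]:
  edge (0,24)–(10,9): clear
  edge (10,9)–(9,22): clear
  edge (9,22)–(0,24): clear
  midpoint (14,24) outside
  → clear
Obstacle 2 [(14,18) (15,10) (21,1) (23,4) (18,22)]:
  edge (14,18)–(15,10): clear
  edge (15,10)–(21,1): clear
  edge (21,1)–(23,4): clear
  edge (23,4)–(18,22): clear
  edge (18,22)–(14,18): clear
  midpoint (14,24) outside
  → clear

FREE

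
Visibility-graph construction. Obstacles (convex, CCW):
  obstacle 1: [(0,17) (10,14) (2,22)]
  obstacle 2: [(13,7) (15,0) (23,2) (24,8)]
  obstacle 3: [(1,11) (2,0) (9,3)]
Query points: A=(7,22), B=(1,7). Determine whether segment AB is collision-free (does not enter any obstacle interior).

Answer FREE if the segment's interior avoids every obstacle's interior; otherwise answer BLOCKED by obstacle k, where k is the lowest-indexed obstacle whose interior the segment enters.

BLOCKED by obstacle 1

Obstacle 1 [(0,17) (10,14) (2,22)]:
  edge (0,17)–(10,14): crosses AB
  edge (10,14)–(2,22): crosses AB
  edge (2,22)–(0,17): clear
  → BLOCKED
Obstacle 2 [(13,7) (15,0) (23,2) (24,8)]:
  edge (13,7)–(15,0): clear
  edge (15,0)–(23,2): clear
  edge (23,2)–(24,8): clear
  edge (24,8)–(13,7): clear
  midpoint (4,29/2) outside
  → clear
Obstacle 3 [(1,11) (2,0) (9,3)]:
  edge (1,11)–(2,0): crosses AB
  edge (2,0)–(9,3): clear
  edge (9,3)–(1,11): crosses AB
  → BLOCKED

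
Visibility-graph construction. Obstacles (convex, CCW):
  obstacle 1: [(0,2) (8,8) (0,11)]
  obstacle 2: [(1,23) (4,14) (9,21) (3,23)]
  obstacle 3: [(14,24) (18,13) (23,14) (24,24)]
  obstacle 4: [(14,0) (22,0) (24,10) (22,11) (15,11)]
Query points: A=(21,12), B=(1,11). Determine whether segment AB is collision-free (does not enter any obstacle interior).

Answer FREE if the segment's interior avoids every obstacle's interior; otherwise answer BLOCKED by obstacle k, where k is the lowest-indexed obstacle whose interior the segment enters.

FREE

Obstacle 1 [(0,2) (8,8) (0,11)]:
  edge (0,2)–(8,8): clear
  edge (8,8)–(0,11): clear
  edge (0,11)–(0,2): clear
  midpoint (11,23/2) outside
  → clear
Obstacle 2 [(1,23) (4,14) (9,21) (3,23)]:
  edge (1,23)–(4,14): clear
  edge (4,14)–(9,21): clear
  edge (9,21)–(3,23): clear
  edge (3,23)–(1,23): clear
  midpoint (11,23/2) outside
  → clear
Obstacle 3 [(14,24) (18,13) (23,14) (24,24)]:
  edge (14,24)–(18,13): clear
  edge (18,13)–(23,14): clear
  edge (23,14)–(24,24): clear
  edge (24,24)–(14,24): clear
  midpoint (11,23/2) outside
  → clear
Obstacle 4 [(14,0) (22,0) (24,10) (22,11) (15,11)]:
  edge (14,0)–(22,0): clear
  edge (22,0)–(24,10): clear
  edge (24,10)–(22,11): clear
  edge (22,11)–(15,11): clear
  edge (15,11)–(14,0): clear
  midpoint (11,23/2) outside
  → clear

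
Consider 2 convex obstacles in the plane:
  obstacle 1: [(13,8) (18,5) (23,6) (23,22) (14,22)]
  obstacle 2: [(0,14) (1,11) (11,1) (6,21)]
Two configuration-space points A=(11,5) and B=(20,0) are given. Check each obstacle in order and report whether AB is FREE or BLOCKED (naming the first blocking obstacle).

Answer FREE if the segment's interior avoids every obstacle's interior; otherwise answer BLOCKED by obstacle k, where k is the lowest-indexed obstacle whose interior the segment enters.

FREE

Obstacle 1 [(13,8) (18,5) (23,6) (23,22) (14,22)]:
  edge (13,8)–(18,5): clear
  edge (18,5)–(23,6): clear
  edge (23,6)–(23,22): clear
  edge (23,22)–(14,22): clear
  edge (14,22)–(13,8): clear
  midpoint (31/2,5/2) outside
  → clear
Obstacle 2 [(0,14) (1,11) (11,1) (6,21)]:
  edge (0,14)–(1,11): clear
  edge (1,11)–(11,1): clear
  edge (11,1)–(6,21): clear
  edge (6,21)–(0,14): clear
  midpoint (31/2,5/2) outside
  → clear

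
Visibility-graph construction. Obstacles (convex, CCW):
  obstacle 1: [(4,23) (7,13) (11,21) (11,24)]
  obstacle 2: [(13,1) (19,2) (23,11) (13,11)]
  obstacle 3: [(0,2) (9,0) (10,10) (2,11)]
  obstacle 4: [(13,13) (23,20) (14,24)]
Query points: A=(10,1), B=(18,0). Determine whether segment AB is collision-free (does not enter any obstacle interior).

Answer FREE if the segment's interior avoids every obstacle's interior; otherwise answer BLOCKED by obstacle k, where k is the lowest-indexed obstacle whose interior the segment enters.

FREE

Obstacle 1 [(4,23) (7,13) (11,21) (11,24)]:
  edge (4,23)–(7,13): clear
  edge (7,13)–(11,21): clear
  edge (11,21)–(11,24): clear
  edge (11,24)–(4,23): clear
  midpoint (14,1/2) outside
  → clear
Obstacle 2 [(13,1) (19,2) (23,11) (13,11)]:
  edge (13,1)–(19,2): clear
  edge (19,2)–(23,11): clear
  edge (23,11)–(13,11): clear
  edge (13,11)–(13,1): clear
  midpoint (14,1/2) outside
  → clear
Obstacle 3 [(0,2) (9,0) (10,10) (2,11)]:
  edge (0,2)–(9,0): clear
  edge (9,0)–(10,10): clear
  edge (10,10)–(2,11): clear
  edge (2,11)–(0,2): clear
  midpoint (14,1/2) outside
  → clear
Obstacle 4 [(13,13) (23,20) (14,24)]:
  edge (13,13)–(23,20): clear
  edge (23,20)–(14,24): clear
  edge (14,24)–(13,13): clear
  midpoint (14,1/2) outside
  → clear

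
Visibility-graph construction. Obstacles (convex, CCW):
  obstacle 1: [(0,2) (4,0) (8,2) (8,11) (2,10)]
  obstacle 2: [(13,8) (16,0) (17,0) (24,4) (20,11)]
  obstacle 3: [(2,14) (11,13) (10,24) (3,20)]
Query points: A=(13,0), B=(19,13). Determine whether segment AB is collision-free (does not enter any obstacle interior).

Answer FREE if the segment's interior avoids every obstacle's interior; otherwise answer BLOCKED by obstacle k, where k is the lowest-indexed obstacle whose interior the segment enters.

BLOCKED by obstacle 2

Obstacle 1 [(0,2) (4,0) (8,2) (8,11) (2,10)]:
  edge (0,2)–(4,0): clear
  edge (4,0)–(8,2): clear
  edge (8,2)–(8,11): clear
  edge (8,11)–(2,10): clear
  edge (2,10)–(0,2): clear
  midpoint (16,13/2) outside
  → clear
Obstacle 2 [(13,8) (16,0) (17,0) (24,4) (20,11)]:
  edge (13,8)–(16,0): crosses AB
  edge (16,0)–(17,0): clear
  edge (17,0)–(24,4): clear
  edge (24,4)–(20,11): clear
  edge (20,11)–(13,8): crosses AB
  → BLOCKED
Obstacle 3 [(2,14) (11,13) (10,24) (3,20)]:
  edge (2,14)–(11,13): clear
  edge (11,13)–(10,24): clear
  edge (10,24)–(3,20): clear
  edge (3,20)–(2,14): clear
  midpoint (16,13/2) outside
  → clear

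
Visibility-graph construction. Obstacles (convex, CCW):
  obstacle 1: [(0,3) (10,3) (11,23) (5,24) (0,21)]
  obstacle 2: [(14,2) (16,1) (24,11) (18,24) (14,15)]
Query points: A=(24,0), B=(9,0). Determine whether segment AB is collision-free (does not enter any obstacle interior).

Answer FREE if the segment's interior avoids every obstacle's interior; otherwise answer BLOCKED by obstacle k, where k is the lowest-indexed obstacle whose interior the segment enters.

Obstacle 1 [(0,3) (10,3) (11,23) (5,24) (0,21)]:
  edge (0,3)–(10,3): clear
  edge (10,3)–(11,23): clear
  edge (11,23)–(5,24): clear
  edge (5,24)–(0,21): clear
  edge (0,21)–(0,3): clear
  midpoint (33/2,0) outside
  → clear
Obstacle 2 [(14,2) (16,1) (24,11) (18,24) (14,15)]:
  edge (14,2)–(16,1): clear
  edge (16,1)–(24,11): clear
  edge (24,11)–(18,24): clear
  edge (18,24)–(14,15): clear
  edge (14,15)–(14,2): clear
  midpoint (33/2,0) outside
  → clear

FREE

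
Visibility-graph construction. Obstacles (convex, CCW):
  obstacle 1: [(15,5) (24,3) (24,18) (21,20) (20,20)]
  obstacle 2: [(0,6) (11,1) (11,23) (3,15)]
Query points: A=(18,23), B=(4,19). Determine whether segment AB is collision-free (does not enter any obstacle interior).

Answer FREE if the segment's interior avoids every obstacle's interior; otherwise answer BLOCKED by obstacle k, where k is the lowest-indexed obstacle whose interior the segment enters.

BLOCKED by obstacle 2

Obstacle 1 [(15,5) (24,3) (24,18) (21,20) (20,20)]:
  edge (15,5)–(24,3): clear
  edge (24,3)–(24,18): clear
  edge (24,18)–(21,20): clear
  edge (21,20)–(20,20): clear
  edge (20,20)–(15,5): clear
  midpoint (11,21) outside
  → clear
Obstacle 2 [(0,6) (11,1) (11,23) (3,15)]:
  edge (0,6)–(11,1): clear
  edge (11,1)–(11,23): crosses AB
  edge (11,23)–(3,15): crosses AB
  edge (3,15)–(0,6): clear
  → BLOCKED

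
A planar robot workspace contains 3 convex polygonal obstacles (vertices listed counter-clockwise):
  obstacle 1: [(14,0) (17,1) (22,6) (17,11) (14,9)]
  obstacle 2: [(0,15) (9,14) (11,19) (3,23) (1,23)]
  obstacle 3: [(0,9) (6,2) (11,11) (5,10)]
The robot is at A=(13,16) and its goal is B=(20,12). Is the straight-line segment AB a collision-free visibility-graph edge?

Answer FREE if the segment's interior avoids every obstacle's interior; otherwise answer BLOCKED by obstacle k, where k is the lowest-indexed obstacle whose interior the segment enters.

Obstacle 1 [(14,0) (17,1) (22,6) (17,11) (14,9)]:
  edge (14,0)–(17,1): clear
  edge (17,1)–(22,6): clear
  edge (22,6)–(17,11): clear
  edge (17,11)–(14,9): clear
  edge (14,9)–(14,0): clear
  midpoint (33/2,14) outside
  → clear
Obstacle 2 [(0,15) (9,14) (11,19) (3,23) (1,23)]:
  edge (0,15)–(9,14): clear
  edge (9,14)–(11,19): clear
  edge (11,19)–(3,23): clear
  edge (3,23)–(1,23): clear
  edge (1,23)–(0,15): clear
  midpoint (33/2,14) outside
  → clear
Obstacle 3 [(0,9) (6,2) (11,11) (5,10)]:
  edge (0,9)–(6,2): clear
  edge (6,2)–(11,11): clear
  edge (11,11)–(5,10): clear
  edge (5,10)–(0,9): clear
  midpoint (33/2,14) outside
  → clear

FREE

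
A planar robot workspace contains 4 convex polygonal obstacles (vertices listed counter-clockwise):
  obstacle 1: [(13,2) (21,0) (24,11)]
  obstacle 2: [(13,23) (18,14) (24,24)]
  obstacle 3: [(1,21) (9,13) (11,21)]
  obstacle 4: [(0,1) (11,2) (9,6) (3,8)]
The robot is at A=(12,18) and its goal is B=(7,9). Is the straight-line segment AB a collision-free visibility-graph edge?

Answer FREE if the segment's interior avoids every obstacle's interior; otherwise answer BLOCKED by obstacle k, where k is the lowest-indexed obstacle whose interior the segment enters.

FREE

Obstacle 1 [(13,2) (21,0) (24,11)]:
  edge (13,2)–(21,0): clear
  edge (21,0)–(24,11): clear
  edge (24,11)–(13,2): clear
  midpoint (19/2,27/2) outside
  → clear
Obstacle 2 [(13,23) (18,14) (24,24)]:
  edge (13,23)–(18,14): clear
  edge (18,14)–(24,24): clear
  edge (24,24)–(13,23): clear
  midpoint (19/2,27/2) outside
  → clear
Obstacle 3 [(1,21) (9,13) (11,21)]:
  edge (1,21)–(9,13): clear
  edge (9,13)–(11,21): clear
  edge (11,21)–(1,21): clear
  midpoint (19/2,27/2) outside
  → clear
Obstacle 4 [(0,1) (11,2) (9,6) (3,8)]:
  edge (0,1)–(11,2): clear
  edge (11,2)–(9,6): clear
  edge (9,6)–(3,8): clear
  edge (3,8)–(0,1): clear
  midpoint (19/2,27/2) outside
  → clear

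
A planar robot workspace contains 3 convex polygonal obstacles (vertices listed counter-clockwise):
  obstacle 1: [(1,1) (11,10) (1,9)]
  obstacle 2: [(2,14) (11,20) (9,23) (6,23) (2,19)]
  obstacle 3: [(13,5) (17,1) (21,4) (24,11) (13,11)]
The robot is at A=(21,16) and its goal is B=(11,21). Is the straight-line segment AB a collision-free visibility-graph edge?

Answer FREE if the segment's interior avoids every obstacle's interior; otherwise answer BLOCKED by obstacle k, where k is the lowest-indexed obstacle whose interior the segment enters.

Obstacle 1 [(1,1) (11,10) (1,9)]:
  edge (1,1)–(11,10): clear
  edge (11,10)–(1,9): clear
  edge (1,9)–(1,1): clear
  midpoint (16,37/2) outside
  → clear
Obstacle 2 [(2,14) (11,20) (9,23) (6,23) (2,19)]:
  edge (2,14)–(11,20): clear
  edge (11,20)–(9,23): clear
  edge (9,23)–(6,23): clear
  edge (6,23)–(2,19): clear
  edge (2,19)–(2,14): clear
  midpoint (16,37/2) outside
  → clear
Obstacle 3 [(13,5) (17,1) (21,4) (24,11) (13,11)]:
  edge (13,5)–(17,1): clear
  edge (17,1)–(21,4): clear
  edge (21,4)–(24,11): clear
  edge (24,11)–(13,11): clear
  edge (13,11)–(13,5): clear
  midpoint (16,37/2) outside
  → clear

FREE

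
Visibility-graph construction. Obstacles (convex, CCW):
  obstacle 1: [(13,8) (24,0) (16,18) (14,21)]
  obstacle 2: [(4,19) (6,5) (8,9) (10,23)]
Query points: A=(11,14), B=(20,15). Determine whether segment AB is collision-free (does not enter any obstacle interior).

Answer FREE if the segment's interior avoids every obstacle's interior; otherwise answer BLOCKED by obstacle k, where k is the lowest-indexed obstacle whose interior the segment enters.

Obstacle 1 [(13,8) (24,0) (16,18) (14,21)]:
  edge (13,8)–(24,0): clear
  edge (24,0)–(16,18): crosses AB
  edge (16,18)–(14,21): clear
  edge (14,21)–(13,8): crosses AB
  → BLOCKED
Obstacle 2 [(4,19) (6,5) (8,9) (10,23)]:
  edge (4,19)–(6,5): clear
  edge (6,5)–(8,9): clear
  edge (8,9)–(10,23): clear
  edge (10,23)–(4,19): clear
  midpoint (31/2,29/2) outside
  → clear

BLOCKED by obstacle 1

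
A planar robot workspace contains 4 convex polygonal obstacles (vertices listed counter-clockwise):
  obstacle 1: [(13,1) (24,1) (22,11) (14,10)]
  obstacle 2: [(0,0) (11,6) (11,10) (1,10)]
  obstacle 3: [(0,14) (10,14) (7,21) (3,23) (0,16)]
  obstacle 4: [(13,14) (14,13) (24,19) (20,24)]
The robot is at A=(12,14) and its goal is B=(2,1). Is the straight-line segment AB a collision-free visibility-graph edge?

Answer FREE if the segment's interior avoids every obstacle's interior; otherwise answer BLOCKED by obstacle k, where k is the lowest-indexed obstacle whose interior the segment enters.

Obstacle 1 [(13,1) (24,1) (22,11) (14,10)]:
  edge (13,1)–(24,1): clear
  edge (24,1)–(22,11): clear
  edge (22,11)–(14,10): clear
  edge (14,10)–(13,1): clear
  midpoint (7,15/2) outside
  → clear
Obstacle 2 [(0,0) (11,6) (11,10) (1,10)]:
  edge (0,0)–(11,6): crosses AB
  edge (11,6)–(11,10): clear
  edge (11,10)–(1,10): crosses AB
  edge (1,10)–(0,0): clear
  → BLOCKED
Obstacle 3 [(0,14) (10,14) (7,21) (3,23) (0,16)]:
  edge (0,14)–(10,14): clear
  edge (10,14)–(7,21): clear
  edge (7,21)–(3,23): clear
  edge (3,23)–(0,16): clear
  edge (0,16)–(0,14): clear
  midpoint (7,15/2) outside
  → clear
Obstacle 4 [(13,14) (14,13) (24,19) (20,24)]:
  edge (13,14)–(14,13): clear
  edge (14,13)–(24,19): clear
  edge (24,19)–(20,24): clear
  edge (20,24)–(13,14): clear
  midpoint (7,15/2) outside
  → clear

BLOCKED by obstacle 2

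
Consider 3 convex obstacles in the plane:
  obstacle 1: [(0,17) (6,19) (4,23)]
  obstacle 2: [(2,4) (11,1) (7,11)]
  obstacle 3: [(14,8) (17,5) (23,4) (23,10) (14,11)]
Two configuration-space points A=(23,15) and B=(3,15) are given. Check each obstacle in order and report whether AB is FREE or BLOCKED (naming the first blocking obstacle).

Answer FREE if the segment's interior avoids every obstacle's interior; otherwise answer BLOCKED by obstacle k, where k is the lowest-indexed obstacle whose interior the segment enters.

Obstacle 1 [(0,17) (6,19) (4,23)]:
  edge (0,17)–(6,19): clear
  edge (6,19)–(4,23): clear
  edge (4,23)–(0,17): clear
  midpoint (13,15) outside
  → clear
Obstacle 2 [(2,4) (11,1) (7,11)]:
  edge (2,4)–(11,1): clear
  edge (11,1)–(7,11): clear
  edge (7,11)–(2,4): clear
  midpoint (13,15) outside
  → clear
Obstacle 3 [(14,8) (17,5) (23,4) (23,10) (14,11)]:
  edge (14,8)–(17,5): clear
  edge (17,5)–(23,4): clear
  edge (23,4)–(23,10): clear
  edge (23,10)–(14,11): clear
  edge (14,11)–(14,8): clear
  midpoint (13,15) outside
  → clear

FREE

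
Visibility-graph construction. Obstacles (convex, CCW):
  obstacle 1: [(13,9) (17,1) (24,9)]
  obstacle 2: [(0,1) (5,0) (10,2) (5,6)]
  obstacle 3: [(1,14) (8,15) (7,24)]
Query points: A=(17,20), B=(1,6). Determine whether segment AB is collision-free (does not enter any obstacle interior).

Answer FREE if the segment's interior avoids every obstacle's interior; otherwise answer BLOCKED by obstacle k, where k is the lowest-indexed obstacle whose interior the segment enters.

FREE

Obstacle 1 [(13,9) (17,1) (24,9)]:
  edge (13,9)–(17,1): clear
  edge (17,1)–(24,9): clear
  edge (24,9)–(13,9): clear
  midpoint (9,13) outside
  → clear
Obstacle 2 [(0,1) (5,0) (10,2) (5,6)]:
  edge (0,1)–(5,0): clear
  edge (5,0)–(10,2): clear
  edge (10,2)–(5,6): clear
  edge (5,6)–(0,1): clear
  midpoint (9,13) outside
  → clear
Obstacle 3 [(1,14) (8,15) (7,24)]:
  edge (1,14)–(8,15): clear
  edge (8,15)–(7,24): clear
  edge (7,24)–(1,14): clear
  midpoint (9,13) outside
  → clear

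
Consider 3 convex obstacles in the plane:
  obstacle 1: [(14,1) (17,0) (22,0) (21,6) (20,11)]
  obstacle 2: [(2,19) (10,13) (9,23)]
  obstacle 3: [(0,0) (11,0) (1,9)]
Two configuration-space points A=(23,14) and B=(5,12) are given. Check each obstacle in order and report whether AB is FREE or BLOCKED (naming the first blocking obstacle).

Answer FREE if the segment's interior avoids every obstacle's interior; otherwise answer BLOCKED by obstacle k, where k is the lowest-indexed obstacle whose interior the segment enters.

FREE

Obstacle 1 [(14,1) (17,0) (22,0) (21,6) (20,11)]:
  edge (14,1)–(17,0): clear
  edge (17,0)–(22,0): clear
  edge (22,0)–(21,6): clear
  edge (21,6)–(20,11): clear
  edge (20,11)–(14,1): clear
  midpoint (14,13) outside
  → clear
Obstacle 2 [(2,19) (10,13) (9,23)]:
  edge (2,19)–(10,13): clear
  edge (10,13)–(9,23): clear
  edge (9,23)–(2,19): clear
  midpoint (14,13) outside
  → clear
Obstacle 3 [(0,0) (11,0) (1,9)]:
  edge (0,0)–(11,0): clear
  edge (11,0)–(1,9): clear
  edge (1,9)–(0,0): clear
  midpoint (14,13) outside
  → clear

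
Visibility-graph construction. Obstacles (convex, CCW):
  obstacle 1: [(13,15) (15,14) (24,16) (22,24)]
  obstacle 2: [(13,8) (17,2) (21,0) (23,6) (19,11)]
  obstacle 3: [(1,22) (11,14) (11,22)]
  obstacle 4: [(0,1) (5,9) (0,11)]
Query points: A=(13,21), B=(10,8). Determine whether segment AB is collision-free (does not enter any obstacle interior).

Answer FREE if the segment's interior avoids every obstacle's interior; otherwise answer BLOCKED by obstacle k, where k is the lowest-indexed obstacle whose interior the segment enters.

Obstacle 1 [(13,15) (15,14) (24,16) (22,24)]:
  edge (13,15)–(15,14): clear
  edge (15,14)–(24,16): clear
  edge (24,16)–(22,24): clear
  edge (22,24)–(13,15): clear
  midpoint (23/2,29/2) outside
  → clear
Obstacle 2 [(13,8) (17,2) (21,0) (23,6) (19,11)]:
  edge (13,8)–(17,2): clear
  edge (17,2)–(21,0): clear
  edge (21,0)–(23,6): clear
  edge (23,6)–(19,11): clear
  edge (19,11)–(13,8): clear
  midpoint (23/2,29/2) outside
  → clear
Obstacle 3 [(1,22) (11,14) (11,22)]:
  edge (1,22)–(11,14): clear
  edge (11,14)–(11,22): clear
  edge (11,22)–(1,22): clear
  midpoint (23/2,29/2) outside
  → clear
Obstacle 4 [(0,1) (5,9) (0,11)]:
  edge (0,1)–(5,9): clear
  edge (5,9)–(0,11): clear
  edge (0,11)–(0,1): clear
  midpoint (23/2,29/2) outside
  → clear

FREE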